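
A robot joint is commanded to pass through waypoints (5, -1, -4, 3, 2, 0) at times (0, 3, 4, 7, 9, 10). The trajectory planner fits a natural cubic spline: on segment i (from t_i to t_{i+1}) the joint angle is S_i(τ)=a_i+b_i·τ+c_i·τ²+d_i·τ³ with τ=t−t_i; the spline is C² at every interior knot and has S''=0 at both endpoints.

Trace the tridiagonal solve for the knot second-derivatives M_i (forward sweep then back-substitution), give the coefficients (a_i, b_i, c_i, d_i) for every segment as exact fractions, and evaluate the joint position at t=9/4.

Δ: Δ0=-2, Δ1=-3, Δ2=7/3, Δ3=-1/2, Δ4=-2
row 1: diag=8, rhs=-6; c'=1/8, d'=-3/4
row 2: denom=8−1·1/8=63/8; d'=(32−1·-3/4)/(63/8)=262/63
row 3: denom=10−3·8/21=62/7; d'=(-17−3·262/63)/(62/7)=-619/186
row 4: denom=6−2·7/31=172/31; d'=(-9−2·-619/186)/(172/31)=-109/258
back: M4=-109/258
back: M3=-619/186−7/31·-109/258=-139/43
back: M2=262/63−8/21·-139/43=2086/387
back: M1=-3/4−1/8·2086/387=-551/387
M: M0=0, M1=-551/387, M2=2086/387, M3=-139/43, M4=-109/258, M5=0
seg 0: a=5, c=M0/2=0, d=(M1−M0)/(6·3)=-551/6966, b=Δ0−h0·(2M0+M1)/6=-997/774
seg 1: a=-1, c=M1/2=-551/774, d=(M2−M1)/(6·1)=293/258, b=Δ1−h1·(2M1+M2)/6=-1325/387
seg 2: a=-4, c=M2/2=1043/387, d=(M3−M2)/(6·3)=-3337/6966, b=Δ2−h2·(2M2+M3)/6=-1115/774
seg 3: a=3, c=M3/2=-139/86, d=(M4−M3)/(6·2)=725/3096, b=Δ3−h3·(2M3+M4)/6=695/387
seg 4: a=2, c=M4/2=-109/516, d=(M5−M4)/(6·1)=109/1548, b=Δ4−h4·(2M4+M5)/6=-1439/774
t_q=9/4 → seg 0, τ=9/4; S=5+-997/774·τ+0·τ²+-551/6966·τ³=6609/5504

  seg 0: a=5 b=-997/774 c=0 d=-551/6966
  seg 1: a=-1 b=-1325/387 c=-551/774 d=293/258
  seg 2: a=-4 b=-1115/774 c=1043/387 d=-3337/6966
  seg 3: a=3 b=695/387 c=-139/86 d=725/3096
  seg 4: a=2 b=-1439/774 c=-109/516 d=109/1548
S(9/4) = 6609/5504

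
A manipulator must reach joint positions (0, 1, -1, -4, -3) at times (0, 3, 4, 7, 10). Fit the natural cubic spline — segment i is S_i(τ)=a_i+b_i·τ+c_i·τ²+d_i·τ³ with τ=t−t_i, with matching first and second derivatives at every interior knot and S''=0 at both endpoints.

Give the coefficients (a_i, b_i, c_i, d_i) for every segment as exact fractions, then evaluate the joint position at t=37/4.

  seg 0: a=0 b=287/228 c=0 d=-211/2052
  seg 1: a=1 b=-173/114 c=-211/228 d=101/228
  seg 2: a=-1 b=-155/76 c=23/57 d=-13/684
  seg 3: a=-4 b=-5/38 c=53/228 d=-53/2052
S(37/4) = -16603/4864

Δ: Δ0=1/3, Δ1=-2, Δ2=-1, Δ3=1/3
row 1: diag=8, rhs=-14; c'=1/8, d'=-7/4
row 2: denom=8−1·1/8=63/8; d'=(6−1·-7/4)/(63/8)=62/63
row 3: denom=12−3·8/21=76/7; d'=(8−3·62/63)/(76/7)=53/114
back: M3=53/114
back: M2=62/63−8/21·53/114=46/57
back: M1=-7/4−1/8·46/57=-211/114
M: M0=0, M1=-211/114, M2=46/57, M3=53/114, M4=0
seg 0: a=0, c=M0/2=0, d=(M1−M0)/(6·3)=-211/2052, b=Δ0−h0·(2M0+M1)/6=287/228
seg 1: a=1, c=M1/2=-211/228, d=(M2−M1)/(6·1)=101/228, b=Δ1−h1·(2M1+M2)/6=-173/114
seg 2: a=-1, c=M2/2=23/57, d=(M3−M2)/(6·3)=-13/684, b=Δ2−h2·(2M2+M3)/6=-155/76
seg 3: a=-4, c=M3/2=53/228, d=(M4−M3)/(6·3)=-53/2052, b=Δ3−h3·(2M3+M4)/6=-5/38
t_q=37/4 → seg 3, τ=9/4; S=-4+-5/38·τ+53/228·τ²+-53/2052·τ³=-16603/4864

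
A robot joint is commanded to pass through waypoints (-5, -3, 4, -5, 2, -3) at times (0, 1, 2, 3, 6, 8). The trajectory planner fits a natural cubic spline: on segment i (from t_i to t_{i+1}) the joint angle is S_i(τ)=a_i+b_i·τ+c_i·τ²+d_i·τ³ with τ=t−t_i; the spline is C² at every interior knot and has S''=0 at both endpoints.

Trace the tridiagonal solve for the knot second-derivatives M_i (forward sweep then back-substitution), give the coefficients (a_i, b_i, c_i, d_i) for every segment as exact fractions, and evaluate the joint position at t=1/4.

Δ: Δ0=2, Δ1=7, Δ2=-9, Δ3=7/3, Δ4=-5/2
row 1: diag=4, rhs=30; c'=1/4, d'=15/2
row 2: denom=4−1·1/4=15/4; d'=(-96−1·15/2)/(15/4)=-138/5
row 3: denom=8−1·4/15=116/15; d'=(68−1·-138/5)/(116/15)=717/58
row 4: denom=10−3·45/116=1025/116; d'=(-29−3·717/58)/(1025/116)=-7666/1025
back: M4=-7666/1025
back: M3=717/58−45/116·-7666/1025=3129/205
back: M2=-138/5−4/15·3129/205=-32462/1025
back: M1=15/2−1/4·-32462/1025=15803/1025
M: M0=0, M1=15803/1025, M2=-32462/1025, M3=3129/205, M4=-7666/1025, M5=0
seg 0: a=-5, c=M0/2=0, d=(M1−M0)/(6·1)=15803/6150, b=Δ0−h0·(2M0+M1)/6=-3503/6150
seg 1: a=-3, c=M1/2=15803/2050, d=(M2−M1)/(6·1)=-9653/1230, b=Δ1−h1·(2M1+M2)/6=21953/3075
seg 2: a=4, c=M2/2=-16231/1025, d=(M3−M2)/(6·1)=48107/6150, b=Δ2−h2·(2M2+M3)/6=-6071/6150
seg 3: a=-5, c=M3/2=3129/410, d=(M4−M3)/(6·3)=-23311/18450, b=Δ3−h3·(2M3+M4)/6=-28261/3075
seg 4: a=2, c=M4/2=-3833/1025, d=(M5−M4)/(6·2)=3833/6150, b=Δ4−h4·(2M4+M5)/6=15289/6150
t_q=1/4 → seg 0, τ=1/4; S=-5+-3503/6150·τ+0·τ²+15803/6150·τ³=-133883/26240

  seg 0: a=-5 b=-3503/6150 c=0 d=15803/6150
  seg 1: a=-3 b=21953/3075 c=15803/2050 d=-9653/1230
  seg 2: a=4 b=-6071/6150 c=-16231/1025 d=48107/6150
  seg 3: a=-5 b=-28261/3075 c=3129/410 d=-23311/18450
  seg 4: a=2 b=15289/6150 c=-3833/1025 d=3833/6150
S(1/4) = -133883/26240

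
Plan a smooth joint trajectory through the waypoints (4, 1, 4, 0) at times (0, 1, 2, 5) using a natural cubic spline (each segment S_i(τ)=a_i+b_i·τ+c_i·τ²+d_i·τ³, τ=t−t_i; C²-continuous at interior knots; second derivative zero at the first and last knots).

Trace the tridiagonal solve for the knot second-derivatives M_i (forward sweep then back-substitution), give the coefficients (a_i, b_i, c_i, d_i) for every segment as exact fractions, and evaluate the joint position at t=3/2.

  seg 0: a=4 b=-436/93 c=0 d=157/93
  seg 1: a=1 b=35/93 c=157/31 d=-227/93
  seg 2: a=4 b=296/93 c=-70/31 d=70/279
S(3/2) = 533/248

Δ: Δ0=-3, Δ1=3, Δ2=-4/3
row 1: diag=4, rhs=36; c'=1/4, d'=9
row 2: denom=8−1·1/4=31/4; d'=(-26−1·9)/(31/4)=-140/31
back: M2=-140/31
back: M1=9−1/4·-140/31=314/31
M: M0=0, M1=314/31, M2=-140/31, M3=0
seg 0: a=4, c=M0/2=0, d=(M1−M0)/(6·1)=157/93, b=Δ0−h0·(2M0+M1)/6=-436/93
seg 1: a=1, c=M1/2=157/31, d=(M2−M1)/(6·1)=-227/93, b=Δ1−h1·(2M1+M2)/6=35/93
seg 2: a=4, c=M2/2=-70/31, d=(M3−M2)/(6·3)=70/279, b=Δ2−h2·(2M2+M3)/6=296/93
t_q=3/2 → seg 1, τ=1/2; S=1+35/93·τ+157/31·τ²+-227/93·τ³=533/248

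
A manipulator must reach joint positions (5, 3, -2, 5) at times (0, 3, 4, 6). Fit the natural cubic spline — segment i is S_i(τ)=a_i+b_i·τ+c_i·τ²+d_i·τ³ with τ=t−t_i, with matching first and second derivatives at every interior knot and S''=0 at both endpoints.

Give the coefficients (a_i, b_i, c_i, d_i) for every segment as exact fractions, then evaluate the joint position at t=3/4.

  seg 0: a=5 b=433/282 c=0 d=-23/94
  seg 1: a=3 b=-715/141 c=-207/94 d=641/282
  seg 2: a=-2 b=-749/282 c=217/47 d=-217/282
S(3/4) = 36387/6016

Δ: Δ0=-2/3, Δ1=-5, Δ2=7/2
row 1: diag=8, rhs=-26; c'=1/8, d'=-13/4
row 2: denom=6−1·1/8=47/8; d'=(51−1·-13/4)/(47/8)=434/47
back: M2=434/47
back: M1=-13/4−1/8·434/47=-207/47
M: M0=0, M1=-207/47, M2=434/47, M3=0
seg 0: a=5, c=M0/2=0, d=(M1−M0)/(6·3)=-23/94, b=Δ0−h0·(2M0+M1)/6=433/282
seg 1: a=3, c=M1/2=-207/94, d=(M2−M1)/(6·1)=641/282, b=Δ1−h1·(2M1+M2)/6=-715/141
seg 2: a=-2, c=M2/2=217/47, d=(M3−M2)/(6·2)=-217/282, b=Δ2−h2·(2M2+M3)/6=-749/282
t_q=3/4 → seg 0, τ=3/4; S=5+433/282·τ+0·τ²+-23/94·τ³=36387/6016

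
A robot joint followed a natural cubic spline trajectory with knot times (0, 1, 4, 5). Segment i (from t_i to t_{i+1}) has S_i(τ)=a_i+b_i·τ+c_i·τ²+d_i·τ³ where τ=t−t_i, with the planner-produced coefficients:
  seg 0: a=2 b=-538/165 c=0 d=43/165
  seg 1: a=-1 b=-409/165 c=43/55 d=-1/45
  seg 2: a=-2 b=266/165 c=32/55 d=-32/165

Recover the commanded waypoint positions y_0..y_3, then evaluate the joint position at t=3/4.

y_0=2 y_1=-1 y_2=-2 y_3=0
S(3/4) = -1181/3520

y_0 = S_0(0) = a_0 = 2
y_1 = S_1(0) = a_1 = -1
y_2 = S_2(0) = a_2 = -2
y_3 = S_2(1) = 0
t_q=3/4 is in segment 0 (τ=3/4); S_0(τ)=-1181/3520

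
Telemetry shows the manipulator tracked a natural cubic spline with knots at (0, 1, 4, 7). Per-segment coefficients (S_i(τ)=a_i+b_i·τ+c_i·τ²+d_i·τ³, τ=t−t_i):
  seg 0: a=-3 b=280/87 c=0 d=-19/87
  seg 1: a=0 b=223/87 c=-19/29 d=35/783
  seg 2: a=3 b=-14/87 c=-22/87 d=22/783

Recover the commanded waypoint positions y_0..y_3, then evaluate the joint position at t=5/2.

y_0=-3 y_1=0 y_2=3 y_3=1
S(5/2) = 585/232

y_0 = S_0(0) = a_0 = -3
y_1 = S_1(0) = a_1 = 0
y_2 = S_2(0) = a_2 = 3
y_3 = S_2(3) = 1
t_q=5/2 is in segment 1 (τ=3/2); S_1(τ)=585/232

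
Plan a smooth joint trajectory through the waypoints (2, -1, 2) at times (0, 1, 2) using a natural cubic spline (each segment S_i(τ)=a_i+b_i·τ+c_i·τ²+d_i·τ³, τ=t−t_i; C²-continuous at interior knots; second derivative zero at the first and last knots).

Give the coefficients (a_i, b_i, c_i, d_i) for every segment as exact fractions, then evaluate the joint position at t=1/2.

Δ: Δ0=-3, Δ1=3
row 1: diag=4, rhs=36; c'=1/4, d'=9
back: M1=9
M: M0=0, M1=9, M2=0
seg 0: a=2, c=M0/2=0, d=(M1−M0)/(6·1)=3/2, b=Δ0−h0·(2M0+M1)/6=-9/2
seg 1: a=-1, c=M1/2=9/2, d=(M2−M1)/(6·1)=-3/2, b=Δ1−h1·(2M1+M2)/6=0
t_q=1/2 → seg 0, τ=1/2; S=2+-9/2·τ+0·τ²+3/2·τ³=-1/16

  seg 0: a=2 b=-9/2 c=0 d=3/2
  seg 1: a=-1 b=0 c=9/2 d=-3/2
S(1/2) = -1/16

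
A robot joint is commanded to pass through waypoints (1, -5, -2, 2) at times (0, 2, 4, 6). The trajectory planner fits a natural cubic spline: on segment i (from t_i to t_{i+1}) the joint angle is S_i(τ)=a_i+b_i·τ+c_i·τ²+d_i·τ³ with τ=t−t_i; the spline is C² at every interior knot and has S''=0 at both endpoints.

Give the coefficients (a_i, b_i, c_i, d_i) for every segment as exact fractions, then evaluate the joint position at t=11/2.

Δ: Δ0=-3, Δ1=3/2, Δ2=2
row 1: diag=8, rhs=27; c'=1/4, d'=27/8
row 2: denom=8−2·1/4=15/2; d'=(3−2·27/8)/(15/2)=-1/2
back: M2=-1/2
back: M1=27/8−1/4·-1/2=7/2
M: M0=0, M1=7/2, M2=-1/2, M3=0
seg 0: a=1, c=M0/2=0, d=(M1−M0)/(6·2)=7/24, b=Δ0−h0·(2M0+M1)/6=-25/6
seg 1: a=-5, c=M1/2=7/4, d=(M2−M1)/(6·2)=-1/3, b=Δ1−h1·(2M1+M2)/6=-2/3
seg 2: a=-2, c=M2/2=-1/4, d=(M3−M2)/(6·2)=1/24, b=Δ2−h2·(2M2+M3)/6=7/3
t_q=11/2 → seg 2, τ=3/2; S=-2+7/3·τ+-1/4·τ²+1/24·τ³=69/64

  seg 0: a=1 b=-25/6 c=0 d=7/24
  seg 1: a=-5 b=-2/3 c=7/4 d=-1/3
  seg 2: a=-2 b=7/3 c=-1/4 d=1/24
S(11/2) = 69/64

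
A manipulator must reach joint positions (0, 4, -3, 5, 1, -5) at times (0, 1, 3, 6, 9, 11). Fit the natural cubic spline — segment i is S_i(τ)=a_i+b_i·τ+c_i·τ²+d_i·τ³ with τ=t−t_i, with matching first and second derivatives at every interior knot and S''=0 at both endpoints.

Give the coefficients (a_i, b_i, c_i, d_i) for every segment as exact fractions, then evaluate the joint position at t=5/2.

  seg 0: a=0 b=2903/516 c=0 d=-839/516
  seg 1: a=4 b=193/258 c=-839/172 d=1421/1032
  seg 2: a=-3 b=-289/129 c=291/86 d=-451/774
  seg 3: a=5 b=601/258 c=-80/43 d=55/258
  seg 4: a=1 b=-397/129 c=5/86 d=-5/516
S(5/2) = -3319/2752

Δ: Δ0=4, Δ1=-7/2, Δ2=8/3, Δ3=-4/3, Δ4=-3
row 1: diag=6, rhs=-45; c'=1/3, d'=-15/2
row 2: denom=10−2·1/3=28/3; d'=(37−2·-15/2)/(28/3)=39/7
row 3: denom=12−3·9/28=309/28; d'=(-24−3·39/7)/(309/28)=-380/103
row 4: denom=10−3·28/103=946/103; d'=(-10−3·-380/103)/(946/103)=5/43
back: M4=5/43
back: M3=-380/103−28/103·5/43=-160/43
back: M2=39/7−9/28·-160/43=291/43
back: M1=-15/2−1/3·291/43=-839/86
M: M0=0, M1=-839/86, M2=291/43, M3=-160/43, M4=5/43, M5=0
seg 0: a=0, c=M0/2=0, d=(M1−M0)/(6·1)=-839/516, b=Δ0−h0·(2M0+M1)/6=2903/516
seg 1: a=4, c=M1/2=-839/172, d=(M2−M1)/(6·2)=1421/1032, b=Δ1−h1·(2M1+M2)/6=193/258
seg 2: a=-3, c=M2/2=291/86, d=(M3−M2)/(6·3)=-451/774, b=Δ2−h2·(2M2+M3)/6=-289/129
seg 3: a=5, c=M3/2=-80/43, d=(M4−M3)/(6·3)=55/258, b=Δ3−h3·(2M3+M4)/6=601/258
seg 4: a=1, c=M4/2=5/86, d=(M5−M4)/(6·2)=-5/516, b=Δ4−h4·(2M4+M5)/6=-397/129
t_q=5/2 → seg 1, τ=3/2; S=4+193/258·τ+-839/172·τ²+1421/1032·τ³=-3319/2752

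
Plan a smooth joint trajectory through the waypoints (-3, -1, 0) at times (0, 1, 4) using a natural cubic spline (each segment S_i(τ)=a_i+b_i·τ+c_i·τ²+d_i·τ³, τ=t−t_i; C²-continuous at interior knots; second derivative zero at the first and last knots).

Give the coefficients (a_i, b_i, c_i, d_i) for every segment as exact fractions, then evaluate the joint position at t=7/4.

Δ: Δ0=2, Δ1=1/3
row 1: diag=8, rhs=-10; c'=3/8, d'=-5/4
back: M1=-5/4
M: M0=0, M1=-5/4, M2=0
seg 0: a=-3, c=M0/2=0, d=(M1−M0)/(6·1)=-5/24, b=Δ0−h0·(2M0+M1)/6=53/24
seg 1: a=-1, c=M1/2=-5/8, d=(M2−M1)/(6·3)=5/72, b=Δ1−h1·(2M1+M2)/6=19/12
t_q=7/4 → seg 1, τ=3/4; S=-1+19/12·τ+-5/8·τ²+5/72·τ³=-69/512

  seg 0: a=-3 b=53/24 c=0 d=-5/24
  seg 1: a=-1 b=19/12 c=-5/8 d=5/72
S(7/4) = -69/512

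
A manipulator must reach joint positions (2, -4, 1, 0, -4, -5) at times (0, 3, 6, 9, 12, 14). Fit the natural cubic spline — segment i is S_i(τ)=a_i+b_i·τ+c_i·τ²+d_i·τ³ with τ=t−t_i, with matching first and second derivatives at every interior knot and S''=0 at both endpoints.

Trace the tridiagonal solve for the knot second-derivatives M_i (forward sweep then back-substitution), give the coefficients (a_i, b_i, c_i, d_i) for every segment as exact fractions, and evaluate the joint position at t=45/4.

  seg 0: a=2 b=-639/206 c=0 d=227/1854
  seg 1: a=-4 b=21/103 c=227/206 d=-1139/5562
  seg 2: a=1 b=265/206 c=-229/309 d=373/5562
  seg 3: a=0 b=-139/103 c=-85/618 d=265/5562
  seg 4: a=-4 b=-183/206 c=30/103 d=-5/103
S(45/4) = -42057/13184

Δ: Δ0=-2, Δ1=5/3, Δ2=-1/3, Δ3=-4/3, Δ4=-1/2
row 1: diag=12, rhs=22; c'=1/4, d'=11/6
row 2: denom=12−3·1/4=45/4; d'=(-12−3·11/6)/(45/4)=-14/9
row 3: denom=12−3·4/15=56/5; d'=(-6−3·-14/9)/(56/5)=-5/42
row 4: denom=10−3·15/56=515/56; d'=(5−3·-5/42)/(515/56)=60/103
back: M4=60/103
back: M3=-5/42−15/56·60/103=-85/309
back: M2=-14/9−4/15·-85/309=-458/309
back: M1=11/6−1/4·-458/309=227/103
M: M0=0, M1=227/103, M2=-458/309, M3=-85/309, M4=60/103, M5=0
seg 0: a=2, c=M0/2=0, d=(M1−M0)/(6·3)=227/1854, b=Δ0−h0·(2M0+M1)/6=-639/206
seg 1: a=-4, c=M1/2=227/206, d=(M2−M1)/(6·3)=-1139/5562, b=Δ1−h1·(2M1+M2)/6=21/103
seg 2: a=1, c=M2/2=-229/309, d=(M3−M2)/(6·3)=373/5562, b=Δ2−h2·(2M2+M3)/6=265/206
seg 3: a=0, c=M3/2=-85/618, d=(M4−M3)/(6·3)=265/5562, b=Δ3−h3·(2M3+M4)/6=-139/103
seg 4: a=-4, c=M4/2=30/103, d=(M5−M4)/(6·2)=-5/103, b=Δ4−h4·(2M4+M5)/6=-183/206
t_q=45/4 → seg 3, τ=9/4; S=0+-139/103·τ+-85/618·τ²+265/5562·τ³=-42057/13184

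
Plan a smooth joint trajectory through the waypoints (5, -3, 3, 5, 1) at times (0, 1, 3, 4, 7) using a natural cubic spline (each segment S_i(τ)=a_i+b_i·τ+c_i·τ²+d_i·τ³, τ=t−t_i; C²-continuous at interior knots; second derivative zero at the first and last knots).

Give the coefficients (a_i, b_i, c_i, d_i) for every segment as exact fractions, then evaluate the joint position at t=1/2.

Δ: Δ0=-8, Δ1=3, Δ2=2, Δ3=-4/3
row 1: diag=6, rhs=66; c'=1/3, d'=11
row 2: denom=6−2·1/3=16/3; d'=(-6−2·11)/(16/3)=-21/4
row 3: denom=8−1·3/16=125/16; d'=(-20−1·-21/4)/(125/16)=-236/125
back: M3=-236/125
back: M2=-21/4−3/16·-236/125=-612/125
back: M1=11−1/3·-612/125=1579/125
M: M0=0, M1=1579/125, M2=-612/125, M3=-236/125, M4=0
seg 0: a=5, c=M0/2=0, d=(M1−M0)/(6·1)=1579/750, b=Δ0−h0·(2M0+M1)/6=-7579/750
seg 1: a=-3, c=M1/2=1579/250, d=(M2−M1)/(6·2)=-2191/1500, b=Δ1−h1·(2M1+M2)/6=-1421/375
seg 2: a=3, c=M2/2=-306/125, d=(M3−M2)/(6·1)=188/375, b=Δ2−h2·(2M2+M3)/6=296/75
seg 3: a=5, c=M3/2=-118/125, d=(M4−M3)/(6·3)=118/1125, b=Δ3−h3·(2M3+M4)/6=208/375
t_q=1/2 → seg 0, τ=1/2; S=5+-7579/750·τ+0·τ²+1579/750·τ³=421/2000

  seg 0: a=5 b=-7579/750 c=0 d=1579/750
  seg 1: a=-3 b=-1421/375 c=1579/250 d=-2191/1500
  seg 2: a=3 b=296/75 c=-306/125 d=188/375
  seg 3: a=5 b=208/375 c=-118/125 d=118/1125
S(1/2) = 421/2000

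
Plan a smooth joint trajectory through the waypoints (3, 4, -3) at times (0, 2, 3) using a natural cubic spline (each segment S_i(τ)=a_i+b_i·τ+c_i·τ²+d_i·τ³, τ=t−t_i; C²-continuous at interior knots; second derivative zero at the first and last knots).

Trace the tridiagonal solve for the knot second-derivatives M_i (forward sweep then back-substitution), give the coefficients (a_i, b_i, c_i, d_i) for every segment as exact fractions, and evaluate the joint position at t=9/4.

  seg 0: a=3 b=3 c=0 d=-5/8
  seg 1: a=4 b=-9/2 c=-15/4 d=5/4
S(9/4) = 681/256

Δ: Δ0=1/2, Δ1=-7
row 1: diag=6, rhs=-45; c'=1/6, d'=-15/2
back: M1=-15/2
M: M0=0, M1=-15/2, M2=0
seg 0: a=3, c=M0/2=0, d=(M1−M0)/(6·2)=-5/8, b=Δ0−h0·(2M0+M1)/6=3
seg 1: a=4, c=M1/2=-15/4, d=(M2−M1)/(6·1)=5/4, b=Δ1−h1·(2M1+M2)/6=-9/2
t_q=9/4 → seg 1, τ=1/4; S=4+-9/2·τ+-15/4·τ²+5/4·τ³=681/256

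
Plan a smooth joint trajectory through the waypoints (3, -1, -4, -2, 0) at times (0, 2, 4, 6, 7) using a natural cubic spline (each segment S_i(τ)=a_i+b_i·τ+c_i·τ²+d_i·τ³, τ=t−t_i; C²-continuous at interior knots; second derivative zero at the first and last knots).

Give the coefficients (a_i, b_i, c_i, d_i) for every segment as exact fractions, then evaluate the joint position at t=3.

  seg 0: a=3 b=-81/41 c=0 d=-1/164
  seg 1: a=-1 b=-84/41 c=-3/82 d=51/328
  seg 2: a=-4 b=-27/82 c=147/164 d=-19/164
  seg 3: a=-2 b=153/82 c=33/164 d=-11/164
S(3) = -961/328

Δ: Δ0=-2, Δ1=-3/2, Δ2=1, Δ3=2
row 1: diag=8, rhs=3; c'=1/4, d'=3/8
row 2: denom=8−2·1/4=15/2; d'=(15−2·3/8)/(15/2)=19/10
row 3: denom=6−2·4/15=82/15; d'=(6−2·19/10)/(82/15)=33/82
back: M3=33/82
back: M2=19/10−4/15·33/82=147/82
back: M1=3/8−1/4·147/82=-3/41
M: M0=0, M1=-3/41, M2=147/82, M3=33/82, M4=0
seg 0: a=3, c=M0/2=0, d=(M1−M0)/(6·2)=-1/164, b=Δ0−h0·(2M0+M1)/6=-81/41
seg 1: a=-1, c=M1/2=-3/82, d=(M2−M1)/(6·2)=51/328, b=Δ1−h1·(2M1+M2)/6=-84/41
seg 2: a=-4, c=M2/2=147/164, d=(M3−M2)/(6·2)=-19/164, b=Δ2−h2·(2M2+M3)/6=-27/82
seg 3: a=-2, c=M3/2=33/164, d=(M4−M3)/(6·1)=-11/164, b=Δ3−h3·(2M3+M4)/6=153/82
t_q=3 → seg 1, τ=1; S=-1+-84/41·τ+-3/82·τ²+51/328·τ³=-961/328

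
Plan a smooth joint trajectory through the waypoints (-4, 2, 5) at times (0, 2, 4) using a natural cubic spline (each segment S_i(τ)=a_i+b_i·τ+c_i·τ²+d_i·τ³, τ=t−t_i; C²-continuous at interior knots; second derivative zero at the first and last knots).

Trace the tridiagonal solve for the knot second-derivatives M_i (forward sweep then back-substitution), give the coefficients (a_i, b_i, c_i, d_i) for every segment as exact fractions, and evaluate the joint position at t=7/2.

  seg 0: a=-4 b=27/8 c=0 d=-3/32
  seg 1: a=2 b=9/4 c=-9/16 d=3/32
S(7/2) = 1133/256

Δ: Δ0=3, Δ1=3/2
row 1: diag=8, rhs=-9; c'=1/4, d'=-9/8
back: M1=-9/8
M: M0=0, M1=-9/8, M2=0
seg 0: a=-4, c=M0/2=0, d=(M1−M0)/(6·2)=-3/32, b=Δ0−h0·(2M0+M1)/6=27/8
seg 1: a=2, c=M1/2=-9/16, d=(M2−M1)/(6·2)=3/32, b=Δ1−h1·(2M1+M2)/6=9/4
t_q=7/2 → seg 1, τ=3/2; S=2+9/4·τ+-9/16·τ²+3/32·τ³=1133/256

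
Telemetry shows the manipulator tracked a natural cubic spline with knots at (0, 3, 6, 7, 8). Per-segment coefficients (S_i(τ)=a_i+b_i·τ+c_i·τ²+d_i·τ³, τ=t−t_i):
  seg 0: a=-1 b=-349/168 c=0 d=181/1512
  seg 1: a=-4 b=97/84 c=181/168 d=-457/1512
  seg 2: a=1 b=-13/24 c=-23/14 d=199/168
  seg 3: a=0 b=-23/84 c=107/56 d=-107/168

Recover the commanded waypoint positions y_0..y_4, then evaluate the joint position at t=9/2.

y_0 = S_0(0) = a_0 = -1
y_1 = S_1(0) = a_1 = -4
y_2 = S_2(0) = a_2 = 1
y_3 = S_3(0) = a_3 = 0
y_4 = S_3(1) = 1
t_q=9/2 is in segment 1 (τ=3/2); S_1(τ)=-387/448

y_0=-1 y_1=-4 y_2=1 y_3=0 y_4=1
S(9/2) = -387/448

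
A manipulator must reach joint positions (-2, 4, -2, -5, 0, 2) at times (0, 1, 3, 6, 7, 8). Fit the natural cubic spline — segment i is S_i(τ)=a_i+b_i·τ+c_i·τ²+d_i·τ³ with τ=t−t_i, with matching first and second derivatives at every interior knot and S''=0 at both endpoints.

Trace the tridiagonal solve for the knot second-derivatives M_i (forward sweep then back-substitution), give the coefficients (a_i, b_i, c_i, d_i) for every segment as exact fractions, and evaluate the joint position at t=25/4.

  seg 0: a=-2 b=2887/380 c=0 d=-607/380
  seg 1: a=4 b=533/190 c=-1821/380 d=359/380
  seg 2: a=-2 b=-191/38 c=333/380 d=59/380
  seg 3: a=-5 b=1681/380 c=216/95 d=-129/76
  seg 4: a=0 b=737/190 c=-1071/380 d=357/380
S(25/4) = -91893/24320

Δ: Δ0=6, Δ1=-3, Δ2=-1, Δ3=5, Δ4=2
row 1: diag=6, rhs=-54; c'=1/3, d'=-9
row 2: denom=10−2·1/3=28/3; d'=(12−2·-9)/(28/3)=45/14
row 3: denom=8−3·9/28=197/28; d'=(36−3·45/14)/(197/28)=738/197
row 4: denom=4−1·28/197=760/197; d'=(-18−1·738/197)/(760/197)=-1071/190
back: M4=-1071/190
back: M3=738/197−28/197·-1071/190=432/95
back: M2=45/14−9/28·432/95=333/190
back: M1=-9−1/3·333/190=-1821/190
M: M0=0, M1=-1821/190, M2=333/190, M3=432/95, M4=-1071/190, M5=0
seg 0: a=-2, c=M0/2=0, d=(M1−M0)/(6·1)=-607/380, b=Δ0−h0·(2M0+M1)/6=2887/380
seg 1: a=4, c=M1/2=-1821/380, d=(M2−M1)/(6·2)=359/380, b=Δ1−h1·(2M1+M2)/6=533/190
seg 2: a=-2, c=M2/2=333/380, d=(M3−M2)/(6·3)=59/380, b=Δ2−h2·(2M2+M3)/6=-191/38
seg 3: a=-5, c=M3/2=216/95, d=(M4−M3)/(6·1)=-129/76, b=Δ3−h3·(2M3+M4)/6=1681/380
seg 4: a=0, c=M4/2=-1071/380, d=(M5−M4)/(6·1)=357/380, b=Δ4−h4·(2M4+M5)/6=737/190
t_q=25/4 → seg 3, τ=1/4; S=-5+1681/380·τ+216/95·τ²+-129/76·τ³=-91893/24320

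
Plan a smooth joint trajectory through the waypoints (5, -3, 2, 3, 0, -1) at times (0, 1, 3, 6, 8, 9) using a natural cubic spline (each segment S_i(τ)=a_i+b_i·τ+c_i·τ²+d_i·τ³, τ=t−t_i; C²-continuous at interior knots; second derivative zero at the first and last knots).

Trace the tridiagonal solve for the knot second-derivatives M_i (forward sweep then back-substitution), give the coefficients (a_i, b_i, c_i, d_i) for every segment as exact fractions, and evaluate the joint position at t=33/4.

  seg 0: a=5 b=-83939/8436 c=0 d=16451/8436
  seg 1: a=-3 b=-17293/4218 c=16451/2812 d=-21515/16872
  seg 2: a=2 b=8434/2109 c=-1266/703 d=11/57
  seg 3: a=3 b=-3365/2109 c=-45/703 d=943/16872
  seg 4: a=0 b=-4981/4218 c=763/2812 d=-763/8436
S(33/4) = -50333/179968

Δ: Δ0=-8, Δ1=5/2, Δ2=1/3, Δ3=-3/2, Δ4=-1
row 1: diag=6, rhs=63; c'=1/3, d'=21/2
row 2: denom=10−2·1/3=28/3; d'=(-13−2·21/2)/(28/3)=-51/14
row 3: denom=10−3·9/28=253/28; d'=(-11−3·-51/14)/(253/28)=-2/253
row 4: denom=6−2·56/253=1406/253; d'=(3−2·-2/253)/(1406/253)=763/1406
back: M4=763/1406
back: M3=-2/253−56/253·763/1406=-90/703
back: M2=-51/14−9/28·-90/703=-2532/703
back: M1=21/2−1/3·-2532/703=16451/1406
M: M0=0, M1=16451/1406, M2=-2532/703, M3=-90/703, M4=763/1406, M5=0
seg 0: a=5, c=M0/2=0, d=(M1−M0)/(6·1)=16451/8436, b=Δ0−h0·(2M0+M1)/6=-83939/8436
seg 1: a=-3, c=M1/2=16451/2812, d=(M2−M1)/(6·2)=-21515/16872, b=Δ1−h1·(2M1+M2)/6=-17293/4218
seg 2: a=2, c=M2/2=-1266/703, d=(M3−M2)/(6·3)=11/57, b=Δ2−h2·(2M2+M3)/6=8434/2109
seg 3: a=3, c=M3/2=-45/703, d=(M4−M3)/(6·2)=943/16872, b=Δ3−h3·(2M3+M4)/6=-3365/2109
seg 4: a=0, c=M4/2=763/2812, d=(M5−M4)/(6·1)=-763/8436, b=Δ4−h4·(2M4+M5)/6=-4981/4218
t_q=33/4 → seg 4, τ=1/4; S=0+-4981/4218·τ+763/2812·τ²+-763/8436·τ³=-50333/179968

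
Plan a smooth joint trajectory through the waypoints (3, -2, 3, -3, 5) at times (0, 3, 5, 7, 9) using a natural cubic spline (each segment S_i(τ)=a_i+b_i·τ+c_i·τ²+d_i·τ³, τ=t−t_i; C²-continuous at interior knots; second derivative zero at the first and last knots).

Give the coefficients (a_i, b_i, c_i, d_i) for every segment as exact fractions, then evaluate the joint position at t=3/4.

  seg 0: a=3 b=-3067/852 c=0 d=61/284
  seg 1: a=-2 b=937/426 c=549/284 d=-1519/1704
  seg 2: a=3 b=-163/213 c=-485/142 d=979/852
  seg 3: a=-3 b=-136/213 c=247/71 d=-247/426
S(3/4) = 7103/18176

Δ: Δ0=-5/3, Δ1=5/2, Δ2=-3, Δ3=4
row 1: diag=10, rhs=25; c'=1/5, d'=5/2
row 2: denom=8−2·1/5=38/5; d'=(-33−2·5/2)/(38/5)=-5
row 3: denom=8−2·5/19=142/19; d'=(42−2·-5)/(142/19)=494/71
back: M3=494/71
back: M2=-5−5/19·494/71=-485/71
back: M1=5/2−1/5·-485/71=549/142
M: M0=0, M1=549/142, M2=-485/71, M3=494/71, M4=0
seg 0: a=3, c=M0/2=0, d=(M1−M0)/(6·3)=61/284, b=Δ0−h0·(2M0+M1)/6=-3067/852
seg 1: a=-2, c=M1/2=549/284, d=(M2−M1)/(6·2)=-1519/1704, b=Δ1−h1·(2M1+M2)/6=937/426
seg 2: a=3, c=M2/2=-485/142, d=(M3−M2)/(6·2)=979/852, b=Δ2−h2·(2M2+M3)/6=-163/213
seg 3: a=-3, c=M3/2=247/71, d=(M4−M3)/(6·2)=-247/426, b=Δ3−h3·(2M3+M4)/6=-136/213
t_q=3/4 → seg 0, τ=3/4; S=3+-3067/852·τ+0·τ²+61/284·τ³=7103/18176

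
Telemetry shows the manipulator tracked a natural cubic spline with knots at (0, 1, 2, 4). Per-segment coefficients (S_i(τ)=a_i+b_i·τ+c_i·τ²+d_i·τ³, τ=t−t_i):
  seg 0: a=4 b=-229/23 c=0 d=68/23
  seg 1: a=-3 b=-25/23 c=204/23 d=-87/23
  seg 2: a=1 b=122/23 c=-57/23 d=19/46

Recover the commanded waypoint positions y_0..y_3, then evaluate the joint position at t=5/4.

y_0=4 y_1=-3 y_2=1 y_3=5
S(5/4) = -4087/1472

y_0 = S_0(0) = a_0 = 4
y_1 = S_1(0) = a_1 = -3
y_2 = S_2(0) = a_2 = 1
y_3 = S_2(2) = 5
t_q=5/4 is in segment 1 (τ=1/4); S_1(τ)=-4087/1472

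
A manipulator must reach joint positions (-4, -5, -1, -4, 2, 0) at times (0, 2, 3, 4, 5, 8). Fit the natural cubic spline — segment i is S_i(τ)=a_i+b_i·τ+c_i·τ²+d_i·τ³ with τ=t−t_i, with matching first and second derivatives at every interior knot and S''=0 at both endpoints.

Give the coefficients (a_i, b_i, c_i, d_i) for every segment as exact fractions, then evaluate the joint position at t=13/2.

  seg 0: a=-4 b=-11807/3990 c=0 d=2453/3990
  seg 1: a=-5 b=17629/3990 c=2453/665 d=-2341/570
  seg 2: a=-1 b=-1048/1995 c=-11481/1330 d=24569/3990
  seg 3: a=-4 b=545/798 c=6544/665 d=-18049/3990
  seg 4: a=2 b=13553/1995 c=-4961/1330 d=4961/11970
S(13/2) = 55289/10640

Δ: Δ0=-1/2, Δ1=4, Δ2=-3, Δ3=6, Δ4=-2/3
row 1: diag=6, rhs=27; c'=1/6, d'=9/2
row 2: denom=4−1·1/6=23/6; d'=(-42−1·9/2)/(23/6)=-279/23
row 3: denom=4−1·6/23=86/23; d'=(54−1·-279/23)/(86/23)=1521/86
row 4: denom=8−1·23/86=665/86; d'=(-40−1·1521/86)/(665/86)=-4961/665
back: M4=-4961/665
back: M3=1521/86−23/86·-4961/665=13088/665
back: M2=-279/23−6/23·13088/665=-11481/665
back: M1=9/2−1/6·-11481/665=4906/665
M: M0=0, M1=4906/665, M2=-11481/665, M3=13088/665, M4=-4961/665, M5=0
seg 0: a=-4, c=M0/2=0, d=(M1−M0)/(6·2)=2453/3990, b=Δ0−h0·(2M0+M1)/6=-11807/3990
seg 1: a=-5, c=M1/2=2453/665, d=(M2−M1)/(6·1)=-2341/570, b=Δ1−h1·(2M1+M2)/6=17629/3990
seg 2: a=-1, c=M2/2=-11481/1330, d=(M3−M2)/(6·1)=24569/3990, b=Δ2−h2·(2M2+M3)/6=-1048/1995
seg 3: a=-4, c=M3/2=6544/665, d=(M4−M3)/(6·1)=-18049/3990, b=Δ3−h3·(2M3+M4)/6=545/798
seg 4: a=2, c=M4/2=-4961/1330, d=(M5−M4)/(6·3)=4961/11970, b=Δ4−h4·(2M4+M5)/6=13553/1995
t_q=13/2 → seg 4, τ=3/2; S=2+13553/1995·τ+-4961/1330·τ²+4961/11970·τ³=55289/10640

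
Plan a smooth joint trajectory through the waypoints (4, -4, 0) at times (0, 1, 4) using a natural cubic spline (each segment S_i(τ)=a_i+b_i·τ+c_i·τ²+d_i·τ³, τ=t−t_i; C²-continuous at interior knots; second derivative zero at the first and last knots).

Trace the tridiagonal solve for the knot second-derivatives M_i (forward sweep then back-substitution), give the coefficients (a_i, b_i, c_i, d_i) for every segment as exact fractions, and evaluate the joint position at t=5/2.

Δ: Δ0=-8, Δ1=4/3
row 1: diag=8, rhs=56; c'=3/8, d'=7
back: M1=7
M: M0=0, M1=7, M2=0
seg 0: a=4, c=M0/2=0, d=(M1−M0)/(6·1)=7/6, b=Δ0−h0·(2M0+M1)/6=-55/6
seg 1: a=-4, c=M1/2=7/2, d=(M2−M1)/(6·3)=-7/18, b=Δ1−h1·(2M1+M2)/6=-17/3
t_q=5/2 → seg 1, τ=3/2; S=-4+-17/3·τ+7/2·τ²+-7/18·τ³=-95/16

  seg 0: a=4 b=-55/6 c=0 d=7/6
  seg 1: a=-4 b=-17/3 c=7/2 d=-7/18
S(5/2) = -95/16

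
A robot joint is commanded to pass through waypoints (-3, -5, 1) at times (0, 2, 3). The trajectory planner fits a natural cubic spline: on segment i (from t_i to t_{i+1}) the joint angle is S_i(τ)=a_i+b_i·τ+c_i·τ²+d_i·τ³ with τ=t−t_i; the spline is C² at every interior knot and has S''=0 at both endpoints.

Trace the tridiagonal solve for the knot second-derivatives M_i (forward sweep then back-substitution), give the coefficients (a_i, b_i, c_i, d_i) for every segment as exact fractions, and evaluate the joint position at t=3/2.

Δ: Δ0=-1, Δ1=6
row 1: diag=6, rhs=42; c'=1/6, d'=7
back: M1=7
M: M0=0, M1=7, M2=0
seg 0: a=-3, c=M0/2=0, d=(M1−M0)/(6·2)=7/12, b=Δ0−h0·(2M0+M1)/6=-10/3
seg 1: a=-5, c=M1/2=7/2, d=(M2−M1)/(6·1)=-7/6, b=Δ1−h1·(2M1+M2)/6=11/3
t_q=3/2 → seg 0, τ=3/2; S=-3+-10/3·τ+0·τ²+7/12·τ³=-193/32

  seg 0: a=-3 b=-10/3 c=0 d=7/12
  seg 1: a=-5 b=11/3 c=7/2 d=-7/6
S(3/2) = -193/32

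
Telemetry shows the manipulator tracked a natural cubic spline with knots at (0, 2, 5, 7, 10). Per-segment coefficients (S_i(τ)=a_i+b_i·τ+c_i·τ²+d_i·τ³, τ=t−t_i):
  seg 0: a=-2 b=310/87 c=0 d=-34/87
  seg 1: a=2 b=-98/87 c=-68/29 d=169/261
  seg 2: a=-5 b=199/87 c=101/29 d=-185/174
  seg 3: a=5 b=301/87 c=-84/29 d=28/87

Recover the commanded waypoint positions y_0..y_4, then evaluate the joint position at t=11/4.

y_0 = S_0(0) = a_0 = -2
y_1 = S_1(0) = a_1 = 2
y_2 = S_2(0) = a_2 = -5
y_3 = S_3(0) = a_3 = 5
y_4 = S_3(3) = -2
t_q=11/4 is in segment 1 (τ=3/4); S_1(τ)=7/64

y_0=-2 y_1=2 y_2=-5 y_3=5 y_4=-2
S(11/4) = 7/64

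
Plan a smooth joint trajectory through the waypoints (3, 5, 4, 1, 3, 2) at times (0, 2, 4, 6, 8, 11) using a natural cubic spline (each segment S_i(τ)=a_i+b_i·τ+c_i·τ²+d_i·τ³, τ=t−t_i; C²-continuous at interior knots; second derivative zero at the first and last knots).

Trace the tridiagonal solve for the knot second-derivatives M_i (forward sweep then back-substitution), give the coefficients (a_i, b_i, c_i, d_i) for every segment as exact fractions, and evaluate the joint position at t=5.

Δ: Δ0=1, Δ1=-1/2, Δ2=-3/2, Δ3=1, Δ4=-1/3
row 1: diag=8, rhs=-9; c'=1/4, d'=-9/8
row 2: denom=8−2·1/4=15/2; d'=(-6−2·-9/8)/(15/2)=-1/2
row 3: denom=8−2·4/15=112/15; d'=(15−2·-1/2)/(112/15)=15/7
row 4: denom=10−2·15/56=265/28; d'=(-8−2·15/7)/(265/28)=-344/265
back: M4=-344/265
back: M3=15/7−15/56·-344/265=132/53
back: M2=-1/2−4/15·132/53=-617/530
back: M1=-9/8−1/4·-617/530=-221/265
M: M0=0, M1=-221/265, M2=-617/530, M3=132/53, M4=-344/265, M5=0
seg 0: a=3, c=M0/2=0, d=(M1−M0)/(6·2)=-221/3180, b=Δ0−h0·(2M0+M1)/6=1016/795
seg 1: a=5, c=M1/2=-221/530, d=(M2−M1)/(6·2)=-35/1272, b=Δ1−h1·(2M1+M2)/6=353/795
seg 2: a=4, c=M2/2=-617/1060, d=(M3−M2)/(6·2)=1937/6360, b=Δ2−h2·(2M2+M3)/6=-2471/1590
seg 3: a=1, c=M3/2=66/53, d=(M4−M3)/(6·2)=-251/795, b=Δ3−h3·(2M3+M4)/6=-181/795
seg 4: a=3, c=M4/2=-172/265, d=(M5−M4)/(6·3)=172/2385, b=Δ4−h4·(2M4+M5)/6=767/795
t_q=5 → seg 2, τ=1; S=4+-2471/1590·τ+-617/1060·τ²+1937/6360·τ³=4597/2120

  seg 0: a=3 b=1016/795 c=0 d=-221/3180
  seg 1: a=5 b=353/795 c=-221/530 d=-35/1272
  seg 2: a=4 b=-2471/1590 c=-617/1060 d=1937/6360
  seg 3: a=1 b=-181/795 c=66/53 d=-251/795
  seg 4: a=3 b=767/795 c=-172/265 d=172/2385
S(5) = 4597/2120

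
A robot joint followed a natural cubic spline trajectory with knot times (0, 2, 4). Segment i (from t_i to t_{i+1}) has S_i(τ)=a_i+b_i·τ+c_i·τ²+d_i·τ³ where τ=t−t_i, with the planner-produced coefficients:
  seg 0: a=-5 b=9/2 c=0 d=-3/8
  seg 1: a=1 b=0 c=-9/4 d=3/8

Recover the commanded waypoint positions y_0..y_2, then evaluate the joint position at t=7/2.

y_0 = S_0(0) = a_0 = -5
y_1 = S_1(0) = a_1 = 1
y_2 = S_1(2) = -5
t_q=7/2 is in segment 1 (τ=3/2); S_1(τ)=-179/64

y_0=-5 y_1=1 y_2=-5
S(7/2) = -179/64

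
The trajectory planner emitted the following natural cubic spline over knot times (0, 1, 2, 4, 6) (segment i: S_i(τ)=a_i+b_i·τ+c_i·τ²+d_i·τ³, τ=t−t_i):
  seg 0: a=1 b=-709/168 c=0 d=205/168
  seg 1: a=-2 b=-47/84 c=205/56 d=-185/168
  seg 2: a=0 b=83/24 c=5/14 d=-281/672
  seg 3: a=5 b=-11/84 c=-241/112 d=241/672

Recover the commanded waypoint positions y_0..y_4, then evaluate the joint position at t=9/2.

y_0=1 y_1=-2 y_2=0 y_3=5 y_4=-1
S(9/2) = 1137/256

y_0 = S_0(0) = a_0 = 1
y_1 = S_1(0) = a_1 = -2
y_2 = S_2(0) = a_2 = 0
y_3 = S_3(0) = a_3 = 5
y_4 = S_3(2) = -1
t_q=9/2 is in segment 3 (τ=1/2); S_3(τ)=1137/256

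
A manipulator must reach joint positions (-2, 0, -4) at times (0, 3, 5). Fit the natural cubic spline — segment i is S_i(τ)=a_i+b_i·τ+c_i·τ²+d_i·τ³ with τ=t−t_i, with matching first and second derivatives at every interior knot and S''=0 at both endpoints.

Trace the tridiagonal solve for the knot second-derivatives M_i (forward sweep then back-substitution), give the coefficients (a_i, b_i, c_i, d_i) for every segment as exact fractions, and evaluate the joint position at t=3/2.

  seg 0: a=-2 b=22/15 c=0 d=-4/45
  seg 1: a=0 b=-14/15 c=-4/5 d=2/15
S(3/2) = -1/10

Δ: Δ0=2/3, Δ1=-2
row 1: diag=10, rhs=-16; c'=1/5, d'=-8/5
back: M1=-8/5
M: M0=0, M1=-8/5, M2=0
seg 0: a=-2, c=M0/2=0, d=(M1−M0)/(6·3)=-4/45, b=Δ0−h0·(2M0+M1)/6=22/15
seg 1: a=0, c=M1/2=-4/5, d=(M2−M1)/(6·2)=2/15, b=Δ1−h1·(2M1+M2)/6=-14/15
t_q=3/2 → seg 0, τ=3/2; S=-2+22/15·τ+0·τ²+-4/45·τ³=-1/10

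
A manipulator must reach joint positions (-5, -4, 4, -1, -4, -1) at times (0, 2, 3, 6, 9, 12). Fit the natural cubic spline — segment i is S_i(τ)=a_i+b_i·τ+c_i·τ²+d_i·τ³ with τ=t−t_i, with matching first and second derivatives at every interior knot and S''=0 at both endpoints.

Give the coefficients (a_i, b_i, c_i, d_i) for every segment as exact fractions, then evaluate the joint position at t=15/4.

  seg 0: a=-5 b=-9569/3798 c=0 d=2867/3798
  seg 1: a=-4 b=24835/3798 c=2867/633 d=-11653/3798
  seg 2: a=4 b=12140/1899 c=-1973/422 d=22661/34182
  seg 3: a=-1 b=-14279/3798 c=2452/1899 d=-4231/34182
  seg 4: a=-4 b=1226/1899 c=673/3798 d=-673/34182
S(15/4) = 174051/27008

Δ: Δ0=1/2, Δ1=8, Δ2=-5/3, Δ3=-1, Δ4=1
row 1: diag=6, rhs=45; c'=1/6, d'=15/2
row 2: denom=8−1·1/6=47/6; d'=(-58−1·15/2)/(47/6)=-393/47
row 3: denom=12−3·18/47=510/47; d'=(4−3·-393/47)/(510/47)=1367/510
row 4: denom=12−3·47/170=1899/170; d'=(12−3·1367/510)/(1899/170)=673/1899
back: M4=673/1899
back: M3=1367/510−47/170·673/1899=4904/1899
back: M2=-393/47−18/47·4904/1899=-1973/211
back: M1=15/2−1/6·-1973/211=5734/633
M: M0=0, M1=5734/633, M2=-1973/211, M3=4904/1899, M4=673/1899, M5=0
seg 0: a=-5, c=M0/2=0, d=(M1−M0)/(6·2)=2867/3798, b=Δ0−h0·(2M0+M1)/6=-9569/3798
seg 1: a=-4, c=M1/2=2867/633, d=(M2−M1)/(6·1)=-11653/3798, b=Δ1−h1·(2M1+M2)/6=24835/3798
seg 2: a=4, c=M2/2=-1973/422, d=(M3−M2)/(6·3)=22661/34182, b=Δ2−h2·(2M2+M3)/6=12140/1899
seg 3: a=-1, c=M3/2=2452/1899, d=(M4−M3)/(6·3)=-4231/34182, b=Δ3−h3·(2M3+M4)/6=-14279/3798
seg 4: a=-4, c=M4/2=673/3798, d=(M5−M4)/(6·3)=-673/34182, b=Δ4−h4·(2M4+M5)/6=1226/1899
t_q=15/4 → seg 2, τ=3/4; S=4+12140/1899·τ+-1973/422·τ²+22661/34182·τ³=174051/27008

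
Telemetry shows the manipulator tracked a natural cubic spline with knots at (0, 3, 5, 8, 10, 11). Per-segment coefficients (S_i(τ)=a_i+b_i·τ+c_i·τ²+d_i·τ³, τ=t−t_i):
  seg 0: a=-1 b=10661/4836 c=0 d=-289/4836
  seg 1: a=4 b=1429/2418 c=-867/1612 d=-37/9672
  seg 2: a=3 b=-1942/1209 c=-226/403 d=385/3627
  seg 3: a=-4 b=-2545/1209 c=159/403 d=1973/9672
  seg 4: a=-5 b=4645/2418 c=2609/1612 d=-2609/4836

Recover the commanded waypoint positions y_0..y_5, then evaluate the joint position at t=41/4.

y_0 = S_0(0) = a_0 = -1
y_1 = S_1(0) = a_1 = 4
y_2 = S_2(0) = a_2 = 3
y_3 = S_3(0) = a_3 = -4
y_4 = S_4(0) = a_4 = -5
y_5 = S_4(1) = -2
t_q=41/4 is in segment 4 (τ=1/4); S_4(τ)=-456727/103168

y_0=-1 y_1=4 y_2=3 y_3=-4 y_4=-5 y_5=-2
S(41/4) = -456727/103168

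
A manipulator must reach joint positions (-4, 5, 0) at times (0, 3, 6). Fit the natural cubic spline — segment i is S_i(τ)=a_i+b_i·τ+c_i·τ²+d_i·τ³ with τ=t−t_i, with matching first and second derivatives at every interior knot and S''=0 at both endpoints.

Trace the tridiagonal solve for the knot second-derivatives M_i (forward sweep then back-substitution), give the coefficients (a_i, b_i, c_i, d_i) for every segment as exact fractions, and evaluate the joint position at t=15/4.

Δ: Δ0=3, Δ1=-5/3
row 1: diag=12, rhs=-28; c'=1/4, d'=-7/3
back: M1=-7/3
M: M0=0, M1=-7/3, M2=0
seg 0: a=-4, c=M0/2=0, d=(M1−M0)/(6·3)=-7/54, b=Δ0−h0·(2M0+M1)/6=25/6
seg 1: a=5, c=M1/2=-7/6, d=(M2−M1)/(6·3)=7/54, b=Δ1−h1·(2M1+M2)/6=2/3
t_q=15/4 → seg 1, τ=3/4; S=5+2/3·τ+-7/6·τ²+7/54·τ³=627/128

  seg 0: a=-4 b=25/6 c=0 d=-7/54
  seg 1: a=5 b=2/3 c=-7/6 d=7/54
S(15/4) = 627/128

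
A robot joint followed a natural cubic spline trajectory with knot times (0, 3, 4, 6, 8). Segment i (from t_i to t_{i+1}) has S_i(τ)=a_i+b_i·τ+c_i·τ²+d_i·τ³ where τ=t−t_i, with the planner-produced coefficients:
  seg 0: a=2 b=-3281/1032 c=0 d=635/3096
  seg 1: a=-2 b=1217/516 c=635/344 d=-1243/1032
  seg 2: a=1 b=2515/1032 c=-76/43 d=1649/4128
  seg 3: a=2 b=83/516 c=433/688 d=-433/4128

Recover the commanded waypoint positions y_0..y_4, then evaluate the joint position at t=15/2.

y_0=2 y_1=-2 y_2=1 y_3=2 y_4=4
S(15/2) = 36363/11008

y_0 = S_0(0) = a_0 = 2
y_1 = S_1(0) = a_1 = -2
y_2 = S_2(0) = a_2 = 1
y_3 = S_3(0) = a_3 = 2
y_4 = S_3(2) = 4
t_q=15/2 is in segment 3 (τ=3/2); S_3(τ)=36363/11008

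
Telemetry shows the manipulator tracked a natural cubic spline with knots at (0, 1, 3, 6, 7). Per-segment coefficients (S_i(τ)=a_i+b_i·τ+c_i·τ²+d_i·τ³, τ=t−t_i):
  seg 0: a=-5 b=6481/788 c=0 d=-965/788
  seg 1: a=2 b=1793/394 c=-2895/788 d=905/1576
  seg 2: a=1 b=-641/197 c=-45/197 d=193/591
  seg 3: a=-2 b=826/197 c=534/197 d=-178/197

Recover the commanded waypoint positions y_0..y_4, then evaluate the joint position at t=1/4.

y_0=-5 y_1=2 y_2=1 y_3=-2 y_4=4
S(1/4) = -149429/50432

y_0 = S_0(0) = a_0 = -5
y_1 = S_1(0) = a_1 = 2
y_2 = S_2(0) = a_2 = 1
y_3 = S_3(0) = a_3 = -2
y_4 = S_3(1) = 4
t_q=1/4 is in segment 0 (τ=1/4); S_0(τ)=-149429/50432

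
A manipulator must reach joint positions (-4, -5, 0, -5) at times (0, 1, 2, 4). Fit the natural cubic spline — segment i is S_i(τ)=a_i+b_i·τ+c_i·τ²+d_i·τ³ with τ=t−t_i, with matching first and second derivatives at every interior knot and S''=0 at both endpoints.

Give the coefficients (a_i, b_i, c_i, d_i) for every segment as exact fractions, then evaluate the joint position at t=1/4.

  seg 0: a=-4 b=-133/46 c=0 d=87/46
  seg 1: a=-5 b=64/23 c=261/46 d=-159/46
  seg 2: a=0 b=173/46 c=-108/23 d=18/23
S(1/4) = -13817/2944

Δ: Δ0=-1, Δ1=5, Δ2=-5/2
row 1: diag=4, rhs=36; c'=1/4, d'=9
row 2: denom=6−1·1/4=23/4; d'=(-45−1·9)/(23/4)=-216/23
back: M2=-216/23
back: M1=9−1/4·-216/23=261/23
M: M0=0, M1=261/23, M2=-216/23, M3=0
seg 0: a=-4, c=M0/2=0, d=(M1−M0)/(6·1)=87/46, b=Δ0−h0·(2M0+M1)/6=-133/46
seg 1: a=-5, c=M1/2=261/46, d=(M2−M1)/(6·1)=-159/46, b=Δ1−h1·(2M1+M2)/6=64/23
seg 2: a=0, c=M2/2=-108/23, d=(M3−M2)/(6·2)=18/23, b=Δ2−h2·(2M2+M3)/6=173/46
t_q=1/4 → seg 0, τ=1/4; S=-4+-133/46·τ+0·τ²+87/46·τ³=-13817/2944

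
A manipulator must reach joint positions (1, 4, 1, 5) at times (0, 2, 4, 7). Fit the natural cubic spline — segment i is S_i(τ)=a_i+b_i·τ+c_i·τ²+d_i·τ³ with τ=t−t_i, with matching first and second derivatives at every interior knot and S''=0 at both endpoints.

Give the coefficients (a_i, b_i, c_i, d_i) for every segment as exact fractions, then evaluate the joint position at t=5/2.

Δ: Δ0=3/2, Δ1=-3/2, Δ2=4/3
row 1: diag=8, rhs=-18; c'=1/4, d'=-9/4
row 2: denom=10−2·1/4=19/2; d'=(17−2·-9/4)/(19/2)=43/19
back: M2=43/19
back: M1=-9/4−1/4·43/19=-107/38
M: M0=0, M1=-107/38, M2=43/19, M3=0
seg 0: a=1, c=M0/2=0, d=(M1−M0)/(6·2)=-107/456, b=Δ0−h0·(2M0+M1)/6=139/57
seg 1: a=4, c=M1/2=-107/76, d=(M2−M1)/(6·2)=193/456, b=Δ1−h1·(2M1+M2)/6=-43/114
seg 2: a=1, c=M2/2=43/38, d=(M3−M2)/(6·3)=-43/342, b=Δ2−h2·(2M2+M3)/6=-53/57
t_q=5/2 → seg 1, τ=1/2; S=4+-43/114·τ+-107/76·τ²+193/456·τ³=4271/1216

  seg 0: a=1 b=139/57 c=0 d=-107/456
  seg 1: a=4 b=-43/114 c=-107/76 d=193/456
  seg 2: a=1 b=-53/57 c=43/38 d=-43/342
S(5/2) = 4271/1216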